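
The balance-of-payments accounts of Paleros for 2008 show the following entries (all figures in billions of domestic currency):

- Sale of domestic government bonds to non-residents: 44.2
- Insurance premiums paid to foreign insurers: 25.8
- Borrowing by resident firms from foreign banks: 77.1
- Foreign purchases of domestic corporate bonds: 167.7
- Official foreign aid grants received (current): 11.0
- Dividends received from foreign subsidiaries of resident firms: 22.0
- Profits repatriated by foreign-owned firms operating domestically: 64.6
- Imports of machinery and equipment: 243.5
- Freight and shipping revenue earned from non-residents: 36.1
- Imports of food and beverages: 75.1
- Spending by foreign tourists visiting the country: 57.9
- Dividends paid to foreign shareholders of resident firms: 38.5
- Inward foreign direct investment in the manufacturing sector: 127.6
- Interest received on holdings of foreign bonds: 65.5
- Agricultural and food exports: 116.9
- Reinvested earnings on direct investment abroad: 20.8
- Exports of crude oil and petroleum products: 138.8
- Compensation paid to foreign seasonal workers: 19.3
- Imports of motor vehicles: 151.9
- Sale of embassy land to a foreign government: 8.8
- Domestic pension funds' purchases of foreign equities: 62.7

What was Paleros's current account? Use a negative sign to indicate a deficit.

Goods: 138.8 - 75.1 - 243.5 + 116.9 - 151.9 = -214.8
Services: 36.1 + 57.9 - 25.8 = 68.2
Primary income: 65.5 - 38.5 - 64.6 - 19.3 + 20.8 + 22.0 = -14.1
Secondary income: 11.0
Current account = (-214.8) + 68.2 + (-14.1) + 11.0 = -149.7
(Excluded from the current account — financial account: sale of domestic government bonds to non-residents 44.2, borrowing by resident firms from foreign banks 77.1, foreign purchases of domestic corporate bonds 167.7, inward foreign direct investment in the manufacturing sector 127.6, domestic pension funds' purchases of foreign equities 62.7; capital account: sale of embassy land to a foreign government 8.8.)

-149.7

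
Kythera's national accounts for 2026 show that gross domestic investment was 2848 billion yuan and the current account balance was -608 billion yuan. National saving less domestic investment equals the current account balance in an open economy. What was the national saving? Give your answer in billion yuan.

S - I = CA (net lending to the rest of the world).
S = I + CA = 2848 + (-608) = 2240

2240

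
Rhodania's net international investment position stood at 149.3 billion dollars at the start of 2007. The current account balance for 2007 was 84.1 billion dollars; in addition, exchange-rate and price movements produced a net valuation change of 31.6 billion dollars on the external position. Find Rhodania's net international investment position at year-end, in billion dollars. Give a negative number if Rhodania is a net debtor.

Change in NIIP = current account + net valuation change = 84.1 + 31.6 = 115.7
End-of-year NIIP = 149.3 + 115.7 = 265.0

265.0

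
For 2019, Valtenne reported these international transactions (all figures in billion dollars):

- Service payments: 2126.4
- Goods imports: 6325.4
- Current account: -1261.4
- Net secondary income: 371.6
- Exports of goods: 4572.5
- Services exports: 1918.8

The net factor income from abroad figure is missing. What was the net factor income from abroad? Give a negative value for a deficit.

327.5

Current account = goods balance + services balance + net primary income + net secondary income
Sum of the known components = -1588.9
Net factor income from abroad = CA - (known components) = -1261.4 - (-1588.9) = 327.5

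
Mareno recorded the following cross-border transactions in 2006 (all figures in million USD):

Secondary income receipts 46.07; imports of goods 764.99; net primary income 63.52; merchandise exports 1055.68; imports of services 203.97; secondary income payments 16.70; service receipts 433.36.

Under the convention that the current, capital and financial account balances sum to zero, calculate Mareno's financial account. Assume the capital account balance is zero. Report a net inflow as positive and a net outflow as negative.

Goods balance = 1055.68 - 764.99 = 290.69
Services balance = 433.36 - 203.97 = 229.39
Trade balance (goods + services) = 290.69 + 229.39 = 520.08
Net primary income = 63.52
Net secondary income = 46.07 - 16.70 = 29.37
Current account = 520.08 + 63.52 + 29.37 = 612.97
Financial account = -(612.97) = -612.97

-612.97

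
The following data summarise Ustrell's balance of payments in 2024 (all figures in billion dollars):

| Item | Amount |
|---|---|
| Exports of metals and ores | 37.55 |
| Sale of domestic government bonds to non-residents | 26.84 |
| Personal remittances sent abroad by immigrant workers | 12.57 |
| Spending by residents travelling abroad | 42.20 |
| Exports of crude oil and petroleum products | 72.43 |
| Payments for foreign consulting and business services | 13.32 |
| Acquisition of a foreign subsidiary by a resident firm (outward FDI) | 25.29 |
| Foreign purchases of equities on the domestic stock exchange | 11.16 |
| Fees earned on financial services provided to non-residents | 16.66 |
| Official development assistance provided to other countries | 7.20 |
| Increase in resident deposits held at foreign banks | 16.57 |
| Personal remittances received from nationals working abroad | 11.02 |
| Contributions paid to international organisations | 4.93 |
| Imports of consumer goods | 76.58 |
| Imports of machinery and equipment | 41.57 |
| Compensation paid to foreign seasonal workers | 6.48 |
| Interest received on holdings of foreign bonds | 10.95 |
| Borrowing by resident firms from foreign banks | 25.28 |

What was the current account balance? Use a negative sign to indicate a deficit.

-56.24

Goods: 37.55 - 76.58 + 72.43 - 41.57 = -8.17
Services: -13.32 + 16.66 - 42.20 = -38.86
Primary income: -6.48 + 10.95 = 4.47
Secondary income: -4.93 - 12.57 + 11.02 - 7.20 = -13.68
Current account = (-8.17) + (-38.86) + 4.47 + (-13.68) = -56.24
(Excluded from the current account — financial account: sale of domestic government bonds to non-residents 26.84, acquisition of a foreign subsidiary by a resident firm (outward FDI) 25.29, foreign purchases of equities on the domestic stock exchange 11.16, increase in resident deposits held at foreign banks 16.57, borrowing by resident firms from foreign banks 25.28.)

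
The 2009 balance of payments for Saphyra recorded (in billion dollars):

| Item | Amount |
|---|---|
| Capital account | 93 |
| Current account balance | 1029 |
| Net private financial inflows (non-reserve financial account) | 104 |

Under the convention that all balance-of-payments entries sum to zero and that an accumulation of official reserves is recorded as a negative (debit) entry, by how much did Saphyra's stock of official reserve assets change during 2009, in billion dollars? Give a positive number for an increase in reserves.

Official reserve transactions balance = -(1029 + 93 + 104) = -1226
An accumulation of reserves is recorded as a debit (negative entry), so the change in the stock of reserves is the negative of that balance.
Change in official reserves = -(-1226) = 1226

1226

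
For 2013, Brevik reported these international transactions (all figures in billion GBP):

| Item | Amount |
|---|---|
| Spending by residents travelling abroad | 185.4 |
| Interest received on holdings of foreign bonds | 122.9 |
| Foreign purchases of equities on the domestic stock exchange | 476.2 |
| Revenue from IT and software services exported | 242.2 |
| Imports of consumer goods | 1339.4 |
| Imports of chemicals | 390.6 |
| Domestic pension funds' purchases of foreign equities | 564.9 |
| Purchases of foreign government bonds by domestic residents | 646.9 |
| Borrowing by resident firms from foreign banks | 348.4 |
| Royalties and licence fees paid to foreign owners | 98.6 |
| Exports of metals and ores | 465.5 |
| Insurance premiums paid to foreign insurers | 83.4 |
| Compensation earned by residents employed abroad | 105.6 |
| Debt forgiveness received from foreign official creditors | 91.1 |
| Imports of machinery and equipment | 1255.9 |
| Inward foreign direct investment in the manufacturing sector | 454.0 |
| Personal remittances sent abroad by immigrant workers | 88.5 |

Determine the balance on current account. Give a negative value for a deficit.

-2505.6

Goods: -1339.4 - 390.6 + 465.5 - 1255.9 = -2520.4
Services: -98.6 + 242.2 - 83.4 - 185.4 = -125.2
Primary income: 105.6 + 122.9 = 228.5
Secondary income: -88.5
Current account = (-2520.4) + (-125.2) + 228.5 + (-88.5) = -2505.6
(Excluded from the current account — financial account: foreign purchases of equities on the domestic stock exchange 476.2, domestic pension funds' purchases of foreign equities 564.9, purchases of foreign government bonds by domestic residents 646.9, borrowing by resident firms from foreign banks 348.4, inward foreign direct investment in the manufacturing sector 454.0; capital account: debt forgiveness received from foreign official creditors 91.1.)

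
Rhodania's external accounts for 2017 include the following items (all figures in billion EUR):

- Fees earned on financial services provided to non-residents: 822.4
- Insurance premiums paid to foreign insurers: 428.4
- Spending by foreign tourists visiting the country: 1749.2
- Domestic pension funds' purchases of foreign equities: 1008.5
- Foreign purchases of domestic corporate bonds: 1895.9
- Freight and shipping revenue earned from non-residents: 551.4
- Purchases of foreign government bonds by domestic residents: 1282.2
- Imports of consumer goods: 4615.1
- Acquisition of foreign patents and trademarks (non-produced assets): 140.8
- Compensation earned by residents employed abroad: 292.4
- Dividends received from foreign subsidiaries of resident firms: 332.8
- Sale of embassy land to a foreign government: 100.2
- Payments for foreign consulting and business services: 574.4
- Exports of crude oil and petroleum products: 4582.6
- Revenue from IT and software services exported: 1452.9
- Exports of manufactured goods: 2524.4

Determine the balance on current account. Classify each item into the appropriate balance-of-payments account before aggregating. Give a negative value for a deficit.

6690.2

Goods: -4615.1 + 2524.4 + 4582.6 = 2491.9
Services: 1749.2 - 574.4 - 428.4 + 551.4 + 1452.9 + 822.4 = 3573.1
Primary income: 332.8 + 292.4 = 625.2
Current account = 2491.9 + 3573.1 + 625.2 = 6690.2
(Excluded from the current account — financial account: domestic pension funds' purchases of foreign equities 1008.5, foreign purchases of domestic corporate bonds 1895.9, purchases of foreign government bonds by domestic residents 1282.2; capital account: acquisition of foreign patents and trademarks (non-produced assets) 140.8, sale of embassy land to a foreign government 100.2.)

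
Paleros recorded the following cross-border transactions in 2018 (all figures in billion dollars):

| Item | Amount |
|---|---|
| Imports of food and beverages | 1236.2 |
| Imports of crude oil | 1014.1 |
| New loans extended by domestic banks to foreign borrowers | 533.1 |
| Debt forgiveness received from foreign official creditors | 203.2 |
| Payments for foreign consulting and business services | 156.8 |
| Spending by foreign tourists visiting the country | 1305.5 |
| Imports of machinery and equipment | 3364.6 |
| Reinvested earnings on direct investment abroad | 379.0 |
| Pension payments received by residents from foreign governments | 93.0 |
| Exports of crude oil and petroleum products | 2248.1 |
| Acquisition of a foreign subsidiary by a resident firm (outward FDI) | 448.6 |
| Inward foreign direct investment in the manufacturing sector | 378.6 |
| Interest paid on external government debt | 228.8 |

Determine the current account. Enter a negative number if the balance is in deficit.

-1974.9

Goods: -1236.2 - 3364.6 - 1014.1 + 2248.1 = -3366.8
Services: -156.8 + 1305.5 = 1148.7
Primary income: 379.0 - 228.8 = 150.2
Secondary income: 93.0
Current account = (-3366.8) + 1148.7 + 150.2 + 93.0 = -1974.9
(Excluded from the current account — financial account: new loans extended by domestic banks to foreign borrowers 533.1, acquisition of a foreign subsidiary by a resident firm (outward FDI) 448.6, inward foreign direct investment in the manufacturing sector 378.6; capital account: debt forgiveness received from foreign official creditors 203.2.)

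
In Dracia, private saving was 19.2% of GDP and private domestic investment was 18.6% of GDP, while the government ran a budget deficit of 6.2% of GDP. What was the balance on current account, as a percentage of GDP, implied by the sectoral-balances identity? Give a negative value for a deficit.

-5.6

By the sectoral-balances identity, CA = (S_private - I) + (T - G).
Private balance = 19.2 - 18.6 = 0.6
Government balance (T - G) = -6.2
CA = 0.6 + (-6.2) = -5.6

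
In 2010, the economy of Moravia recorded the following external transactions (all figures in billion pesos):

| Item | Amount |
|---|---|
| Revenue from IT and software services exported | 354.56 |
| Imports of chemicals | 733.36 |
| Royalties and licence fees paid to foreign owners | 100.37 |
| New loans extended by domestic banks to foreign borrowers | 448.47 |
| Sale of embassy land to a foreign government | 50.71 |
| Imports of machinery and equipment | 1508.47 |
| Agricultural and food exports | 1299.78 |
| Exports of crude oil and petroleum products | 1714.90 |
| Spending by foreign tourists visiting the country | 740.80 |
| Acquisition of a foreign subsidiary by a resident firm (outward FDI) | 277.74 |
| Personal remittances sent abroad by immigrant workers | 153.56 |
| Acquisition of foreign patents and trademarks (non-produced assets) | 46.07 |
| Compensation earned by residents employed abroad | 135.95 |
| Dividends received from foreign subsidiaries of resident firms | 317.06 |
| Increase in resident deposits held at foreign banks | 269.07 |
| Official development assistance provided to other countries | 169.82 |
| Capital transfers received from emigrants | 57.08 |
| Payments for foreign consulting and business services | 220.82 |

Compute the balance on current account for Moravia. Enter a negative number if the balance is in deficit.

1676.65

Goods: -1508.47 - 733.36 + 1714.90 + 1299.78 = 772.85
Services: 740.80 - 220.82 + 354.56 - 100.37 = 774.17
Primary income: 135.95 + 317.06 = 453.01
Secondary income: -153.56 - 169.82 = -323.38
Current account = 772.85 + 774.17 + 453.01 + (-323.38) = 1676.65
(Excluded from the current account — financial account: new loans extended by domestic banks to foreign borrowers 448.47, acquisition of a foreign subsidiary by a resident firm (outward FDI) 277.74, increase in resident deposits held at foreign banks 269.07; capital account: sale of embassy land to a foreign government 50.71, acquisition of foreign patents and trademarks (non-produced assets) 46.07, capital transfers received from emigrants 57.08.)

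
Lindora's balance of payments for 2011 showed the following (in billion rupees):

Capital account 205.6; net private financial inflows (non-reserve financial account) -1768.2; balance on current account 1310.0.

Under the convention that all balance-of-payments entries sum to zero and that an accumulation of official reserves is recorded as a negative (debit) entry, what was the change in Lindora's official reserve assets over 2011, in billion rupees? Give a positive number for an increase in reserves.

Official reserve transactions balance = -(1310.0 + 205.6 + (-1768.2)) = 252.6
An accumulation of reserves is recorded as a debit (negative entry), so the change in the stock of reserves is the negative of that balance.
Change in official reserves = -(252.6) = -252.6

-252.6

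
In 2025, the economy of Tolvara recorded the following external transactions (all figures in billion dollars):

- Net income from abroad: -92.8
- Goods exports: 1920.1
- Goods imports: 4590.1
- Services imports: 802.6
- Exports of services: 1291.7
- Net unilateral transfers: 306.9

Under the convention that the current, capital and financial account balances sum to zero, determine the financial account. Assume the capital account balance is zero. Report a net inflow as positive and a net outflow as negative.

1966.8

Goods balance = 1920.1 - 4590.1 = -2670.0
Services balance = 1291.7 - 802.6 = 489.1
Trade balance (goods + services) = -2670.0 + 489.1 = -2180.9
Net primary income = -92.8
Net secondary income = 306.9
Current account = -2180.9 + (-92.8) + 306.9 = -1966.8
Financial account = -(-1966.8) = 1966.8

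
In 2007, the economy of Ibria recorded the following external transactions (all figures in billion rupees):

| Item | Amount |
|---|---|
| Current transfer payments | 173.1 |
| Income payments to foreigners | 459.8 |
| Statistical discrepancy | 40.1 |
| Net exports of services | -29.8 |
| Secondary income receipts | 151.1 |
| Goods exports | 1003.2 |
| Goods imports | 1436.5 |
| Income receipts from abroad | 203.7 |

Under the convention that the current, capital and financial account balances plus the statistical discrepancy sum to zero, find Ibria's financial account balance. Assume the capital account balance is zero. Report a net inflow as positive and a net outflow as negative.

701.1

Goods balance = 1003.2 - 1436.5 = -433.3
Services balance = -29.8
Trade balance (goods + services) = -433.3 + (-29.8) = -463.1
Net primary income = 203.7 - 459.8 = -256.1
Net secondary income = 151.1 - 173.1 = -22.0
Current account = -463.1 + (-256.1) + (-22.0) = -741.2
Financial account = -(-741.2 + 40.1) = 701.1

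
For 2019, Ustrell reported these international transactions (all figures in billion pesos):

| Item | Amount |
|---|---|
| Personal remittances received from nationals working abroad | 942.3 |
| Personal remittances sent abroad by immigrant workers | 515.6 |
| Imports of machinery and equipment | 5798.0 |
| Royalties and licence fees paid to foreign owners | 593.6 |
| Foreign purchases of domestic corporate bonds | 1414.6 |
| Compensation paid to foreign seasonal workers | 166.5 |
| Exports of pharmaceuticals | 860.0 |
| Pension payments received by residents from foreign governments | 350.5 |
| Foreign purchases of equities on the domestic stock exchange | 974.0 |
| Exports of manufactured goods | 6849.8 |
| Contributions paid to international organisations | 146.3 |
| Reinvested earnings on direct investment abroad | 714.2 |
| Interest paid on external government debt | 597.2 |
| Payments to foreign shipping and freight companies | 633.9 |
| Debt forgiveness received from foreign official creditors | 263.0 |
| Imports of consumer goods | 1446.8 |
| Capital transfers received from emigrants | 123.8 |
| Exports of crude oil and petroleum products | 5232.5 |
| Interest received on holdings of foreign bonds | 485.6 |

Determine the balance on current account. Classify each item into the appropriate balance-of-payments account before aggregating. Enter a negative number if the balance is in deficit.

Goods: -5798.0 + 860.0 + 6849.8 - 1446.8 + 5232.5 = 5697.5
Services: -633.9 - 593.6 = -1227.5
Primary income: -166.5 + 485.6 - 597.2 + 714.2 = 436.1
Secondary income: 350.5 + 942.3 - 146.3 - 515.6 = 630.9
Current account = 5697.5 + (-1227.5) + 436.1 + 630.9 = 5537.0
(Excluded from the current account — financial account: foreign purchases of domestic corporate bonds 1414.6, foreign purchases of equities on the domestic stock exchange 974.0; capital account: debt forgiveness received from foreign official creditors 263.0, capital transfers received from emigrants 123.8.)

5537.0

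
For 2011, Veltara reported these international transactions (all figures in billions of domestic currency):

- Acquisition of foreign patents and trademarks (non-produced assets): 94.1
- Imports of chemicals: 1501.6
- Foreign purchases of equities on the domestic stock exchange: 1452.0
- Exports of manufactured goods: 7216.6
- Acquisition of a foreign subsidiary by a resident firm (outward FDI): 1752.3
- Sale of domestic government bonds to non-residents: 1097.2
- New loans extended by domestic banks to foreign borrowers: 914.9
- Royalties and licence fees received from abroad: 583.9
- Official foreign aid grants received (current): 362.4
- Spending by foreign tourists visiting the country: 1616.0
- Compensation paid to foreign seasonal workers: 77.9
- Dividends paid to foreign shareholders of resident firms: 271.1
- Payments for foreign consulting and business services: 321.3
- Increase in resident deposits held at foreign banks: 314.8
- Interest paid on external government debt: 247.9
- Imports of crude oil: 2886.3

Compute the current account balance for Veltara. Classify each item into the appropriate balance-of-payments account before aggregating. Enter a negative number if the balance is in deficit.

Goods: 7216.6 - 1501.6 - 2886.3 = 2828.7
Services: -321.3 + 1616.0 + 583.9 = 1878.6
Primary income: -271.1 - 247.9 - 77.9 = -596.9
Secondary income: 362.4
Current account = 2828.7 + 1878.6 + (-596.9) + 362.4 = 4472.8
(Excluded from the current account — capital account: acquisition of foreign patents and trademarks (non-produced assets) 94.1; financial account: foreign purchases of equities on the domestic stock exchange 1452.0, acquisition of a foreign subsidiary by a resident firm (outward FDI) 1752.3, sale of domestic government bonds to non-residents 1097.2, new loans extended by domestic banks to foreign borrowers 914.9, increase in resident deposits held at foreign banks 314.8.)

4472.8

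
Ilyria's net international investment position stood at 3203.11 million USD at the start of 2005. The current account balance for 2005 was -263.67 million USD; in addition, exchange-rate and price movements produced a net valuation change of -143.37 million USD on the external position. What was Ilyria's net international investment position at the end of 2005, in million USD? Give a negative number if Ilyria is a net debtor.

2796.07

Change in NIIP = current account + net valuation change = -263.67 + (-143.37) = -407.04
End-of-year NIIP = 3203.11 + (-407.04) = 2796.07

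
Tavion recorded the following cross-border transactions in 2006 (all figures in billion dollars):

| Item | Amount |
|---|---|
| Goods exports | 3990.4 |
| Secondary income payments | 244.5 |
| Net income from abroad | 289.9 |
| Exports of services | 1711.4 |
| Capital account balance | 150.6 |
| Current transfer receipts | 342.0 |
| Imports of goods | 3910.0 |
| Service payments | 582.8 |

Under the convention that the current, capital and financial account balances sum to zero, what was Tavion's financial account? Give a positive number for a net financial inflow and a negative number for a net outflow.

-1747.0

Goods balance = 3990.4 - 3910.0 = 80.4
Services balance = 1711.4 - 582.8 = 1128.6
Trade balance (goods + services) = 80.4 + 1128.6 = 1209.0
Net primary income = 289.9
Net secondary income = 342.0 - 244.5 = 97.5
Current account = 1209.0 + 289.9 + 97.5 = 1596.4
Financial account = -(1596.4 + 150.6) = -1747.0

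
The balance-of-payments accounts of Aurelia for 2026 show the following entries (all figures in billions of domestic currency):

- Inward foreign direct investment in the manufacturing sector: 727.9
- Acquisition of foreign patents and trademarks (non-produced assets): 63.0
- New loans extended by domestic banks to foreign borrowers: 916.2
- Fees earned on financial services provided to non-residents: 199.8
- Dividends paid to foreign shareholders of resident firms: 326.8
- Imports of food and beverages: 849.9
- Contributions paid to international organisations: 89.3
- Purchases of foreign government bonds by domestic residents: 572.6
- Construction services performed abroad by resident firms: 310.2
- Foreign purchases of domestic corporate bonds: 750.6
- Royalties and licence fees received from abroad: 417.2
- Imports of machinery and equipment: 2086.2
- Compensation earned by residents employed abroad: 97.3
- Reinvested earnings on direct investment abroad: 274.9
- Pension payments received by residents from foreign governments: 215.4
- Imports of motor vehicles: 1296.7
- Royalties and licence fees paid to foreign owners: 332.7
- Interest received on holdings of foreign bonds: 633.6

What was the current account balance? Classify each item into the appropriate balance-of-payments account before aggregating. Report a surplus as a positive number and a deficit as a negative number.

-2833.2

Goods: -2086.2 - 849.9 - 1296.7 = -4232.8
Services: -332.7 + 199.8 + 417.2 + 310.2 = 594.5
Primary income: -326.8 + 274.9 + 97.3 + 633.6 = 679.0
Secondary income: 215.4 - 89.3 = 126.1
Current account = (-4232.8) + 594.5 + 679.0 + 126.1 = -2833.2
(Excluded from the current account — financial account: inward foreign direct investment in the manufacturing sector 727.9, new loans extended by domestic banks to foreign borrowers 916.2, purchases of foreign government bonds by domestic residents 572.6, foreign purchases of domestic corporate bonds 750.6; capital account: acquisition of foreign patents and trademarks (non-produced assets) 63.0.)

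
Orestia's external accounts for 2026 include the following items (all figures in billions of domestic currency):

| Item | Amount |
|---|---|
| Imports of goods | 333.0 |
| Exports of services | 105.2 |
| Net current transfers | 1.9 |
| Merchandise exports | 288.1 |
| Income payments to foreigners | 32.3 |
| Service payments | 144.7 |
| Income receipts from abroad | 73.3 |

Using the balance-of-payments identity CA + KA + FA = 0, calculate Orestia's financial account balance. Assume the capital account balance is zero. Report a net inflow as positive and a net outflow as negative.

Goods balance = 288.1 - 333.0 = -44.9
Services balance = 105.2 - 144.7 = -39.5
Trade balance (goods + services) = -44.9 + (-39.5) = -84.4
Net primary income = 73.3 - 32.3 = 41.0
Net secondary income = 1.9
Current account = -84.4 + 41.0 + 1.9 = -41.5
Financial account = -(-41.5) = 41.5

41.5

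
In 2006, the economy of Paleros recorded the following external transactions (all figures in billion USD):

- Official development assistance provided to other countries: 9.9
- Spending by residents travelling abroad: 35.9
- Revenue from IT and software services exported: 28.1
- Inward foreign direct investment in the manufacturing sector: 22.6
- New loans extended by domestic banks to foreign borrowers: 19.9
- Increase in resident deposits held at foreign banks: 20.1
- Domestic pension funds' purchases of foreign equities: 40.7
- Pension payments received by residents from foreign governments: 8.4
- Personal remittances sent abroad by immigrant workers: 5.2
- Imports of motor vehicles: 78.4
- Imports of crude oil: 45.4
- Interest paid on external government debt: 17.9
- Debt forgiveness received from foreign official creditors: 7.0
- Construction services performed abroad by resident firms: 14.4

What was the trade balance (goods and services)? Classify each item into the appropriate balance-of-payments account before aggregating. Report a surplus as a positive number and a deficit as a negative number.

-117.2

Goods: -78.4 - 45.4 = -123.8
Services: 14.4 + 28.1 - 35.9 = 6.6
Trade balance = -123.8 + 6.6 = -117.2
(Excluded from the trade balance — secondary income: official development assistance provided to other countries 9.9, pension payments received by residents from foreign governments 8.4, personal remittances sent abroad by immigrant workers 5.2; financial account: inward foreign direct investment in the manufacturing sector 22.6, new loans extended by domestic banks to foreign borrowers 19.9, increase in resident deposits held at foreign banks 20.1, domestic pension funds' purchases of foreign equities 40.7; primary income: interest paid on external government debt 17.9; capital account: debt forgiveness received from foreign official creditors 7.0.)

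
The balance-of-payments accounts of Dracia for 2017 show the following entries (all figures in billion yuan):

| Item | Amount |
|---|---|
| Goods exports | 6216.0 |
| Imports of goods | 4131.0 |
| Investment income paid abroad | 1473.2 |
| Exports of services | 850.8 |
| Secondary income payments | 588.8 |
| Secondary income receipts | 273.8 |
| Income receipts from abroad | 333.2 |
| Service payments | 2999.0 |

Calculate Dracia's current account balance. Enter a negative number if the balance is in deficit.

Goods balance = 6216.0 - 4131.0 = 2085.0
Services balance = 850.8 - 2999.0 = -2148.2
Trade balance (goods + services) = 2085.0 + (-2148.2) = -63.2
Net primary income = 333.2 - 1473.2 = -1140.0
Net secondary income = 273.8 - 588.8 = -315.0
Current account = -63.2 + (-1140.0) + (-315.0) = -1518.2

-1518.2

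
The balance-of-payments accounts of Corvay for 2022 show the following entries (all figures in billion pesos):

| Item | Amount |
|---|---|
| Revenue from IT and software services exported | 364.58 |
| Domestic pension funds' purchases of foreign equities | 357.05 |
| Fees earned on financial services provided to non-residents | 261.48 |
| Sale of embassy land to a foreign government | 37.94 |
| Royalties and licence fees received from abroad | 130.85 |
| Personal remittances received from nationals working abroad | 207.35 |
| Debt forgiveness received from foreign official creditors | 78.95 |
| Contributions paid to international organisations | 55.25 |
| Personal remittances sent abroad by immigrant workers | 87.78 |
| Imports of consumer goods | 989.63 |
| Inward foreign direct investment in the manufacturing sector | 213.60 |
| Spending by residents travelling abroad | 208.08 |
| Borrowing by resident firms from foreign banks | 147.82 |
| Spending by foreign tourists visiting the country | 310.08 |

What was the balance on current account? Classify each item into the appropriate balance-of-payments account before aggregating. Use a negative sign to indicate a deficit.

-66.40

Goods: -989.63
Services: 364.58 + 130.85 + 261.48 + 310.08 - 208.08 = 858.91
Secondary income: -55.25 + 207.35 - 87.78 = 64.32
Current account = (-989.63) + 858.91 + 64.32 = -66.40
(Excluded from the current account — financial account: domestic pension funds' purchases of foreign equities 357.05, inward foreign direct investment in the manufacturing sector 213.60, borrowing by resident firms from foreign banks 147.82; capital account: sale of embassy land to a foreign government 37.94, debt forgiveness received from foreign official creditors 78.95.)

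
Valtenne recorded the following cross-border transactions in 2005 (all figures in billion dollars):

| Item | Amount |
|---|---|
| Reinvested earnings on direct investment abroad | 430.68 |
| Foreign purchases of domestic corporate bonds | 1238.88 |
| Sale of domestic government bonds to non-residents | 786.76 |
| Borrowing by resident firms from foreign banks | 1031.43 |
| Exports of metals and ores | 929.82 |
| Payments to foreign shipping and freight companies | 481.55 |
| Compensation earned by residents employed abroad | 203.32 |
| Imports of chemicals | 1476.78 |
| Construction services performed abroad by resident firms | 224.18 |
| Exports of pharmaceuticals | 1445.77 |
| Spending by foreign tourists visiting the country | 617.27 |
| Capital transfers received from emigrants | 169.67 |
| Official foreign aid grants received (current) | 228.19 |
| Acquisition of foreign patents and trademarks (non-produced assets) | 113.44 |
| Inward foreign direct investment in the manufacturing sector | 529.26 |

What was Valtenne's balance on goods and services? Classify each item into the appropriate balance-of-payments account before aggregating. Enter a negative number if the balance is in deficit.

1258.71

Goods: -1476.78 + 1445.77 + 929.82 = 898.81
Services: -481.55 + 617.27 + 224.18 = 359.90
Trade balance = 898.81 + 359.90 = 1258.71
(Excluded from the trade balance — primary income: reinvested earnings on direct investment abroad 430.68, compensation earned by residents employed abroad 203.32; financial account: foreign purchases of domestic corporate bonds 1238.88, sale of domestic government bonds to non-residents 786.76, borrowing by resident firms from foreign banks 1031.43, inward foreign direct investment in the manufacturing sector 529.26; capital account: capital transfers received from emigrants 169.67, acquisition of foreign patents and trademarks (non-produced assets) 113.44; secondary income: official foreign aid grants received (current) 228.19.)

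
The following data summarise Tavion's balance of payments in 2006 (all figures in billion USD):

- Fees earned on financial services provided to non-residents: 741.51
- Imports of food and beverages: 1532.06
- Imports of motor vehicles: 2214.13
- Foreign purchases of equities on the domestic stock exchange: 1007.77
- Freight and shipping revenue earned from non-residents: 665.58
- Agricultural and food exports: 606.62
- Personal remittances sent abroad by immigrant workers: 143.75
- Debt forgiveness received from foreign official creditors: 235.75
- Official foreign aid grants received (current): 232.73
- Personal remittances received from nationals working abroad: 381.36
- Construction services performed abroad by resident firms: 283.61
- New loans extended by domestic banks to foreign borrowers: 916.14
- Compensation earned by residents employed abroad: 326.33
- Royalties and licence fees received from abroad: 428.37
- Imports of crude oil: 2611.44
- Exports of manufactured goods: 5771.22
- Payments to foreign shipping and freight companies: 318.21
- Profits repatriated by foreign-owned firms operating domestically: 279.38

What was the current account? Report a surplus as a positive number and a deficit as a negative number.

2338.36

Goods: -2214.13 + 606.62 - 1532.06 + 5771.22 - 2611.44 = 20.21
Services: 665.58 - 318.21 + 741.51 + 283.61 + 428.37 = 1800.86
Primary income: -279.38 + 326.33 = 46.95
Secondary income: 232.73 + 381.36 - 143.75 = 470.34
Current account = 20.21 + 1800.86 + 46.95 + 470.34 = 2338.36
(Excluded from the current account — financial account: foreign purchases of equities on the domestic stock exchange 1007.77, new loans extended by domestic banks to foreign borrowers 916.14; capital account: debt forgiveness received from foreign official creditors 235.75.)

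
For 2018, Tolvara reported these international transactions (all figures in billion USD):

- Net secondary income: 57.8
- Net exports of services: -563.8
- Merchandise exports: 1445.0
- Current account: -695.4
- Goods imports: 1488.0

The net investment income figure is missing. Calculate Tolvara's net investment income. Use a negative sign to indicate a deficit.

-146.4

Current account = goods balance + services balance + net primary income + net secondary income
Sum of the known components = -549.0
Net investment income = CA - (known components) = -695.4 - (-549.0) = -146.4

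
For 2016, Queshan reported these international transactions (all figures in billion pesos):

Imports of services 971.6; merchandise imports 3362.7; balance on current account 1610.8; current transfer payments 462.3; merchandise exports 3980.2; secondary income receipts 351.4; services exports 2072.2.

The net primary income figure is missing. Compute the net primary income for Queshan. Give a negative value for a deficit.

3.6

Current account = goods balance + services balance + net primary income + net secondary income
Sum of the known components = 1607.2
Net primary income = CA - (known components) = 1610.8 - 1607.2 = 3.6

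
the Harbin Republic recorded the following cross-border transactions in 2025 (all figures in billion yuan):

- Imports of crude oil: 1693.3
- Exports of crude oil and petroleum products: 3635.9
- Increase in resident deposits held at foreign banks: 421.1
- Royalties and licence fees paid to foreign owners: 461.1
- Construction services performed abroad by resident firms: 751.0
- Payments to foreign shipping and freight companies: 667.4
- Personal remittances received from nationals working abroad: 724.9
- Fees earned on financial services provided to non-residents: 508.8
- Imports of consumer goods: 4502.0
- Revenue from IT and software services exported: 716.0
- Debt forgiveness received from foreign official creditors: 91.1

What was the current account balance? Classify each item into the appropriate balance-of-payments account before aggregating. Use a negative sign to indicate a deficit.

Goods: -1693.3 - 4502.0 + 3635.9 = -2559.4
Services: -461.1 + 508.8 - 667.4 + 751.0 + 716.0 = 847.3
Secondary income: 724.9
Current account = (-2559.4) + 847.3 + 724.9 = -987.2
(Excluded from the current account — financial account: increase in resident deposits held at foreign banks 421.1; capital account: debt forgiveness received from foreign official creditors 91.1.)

-987.2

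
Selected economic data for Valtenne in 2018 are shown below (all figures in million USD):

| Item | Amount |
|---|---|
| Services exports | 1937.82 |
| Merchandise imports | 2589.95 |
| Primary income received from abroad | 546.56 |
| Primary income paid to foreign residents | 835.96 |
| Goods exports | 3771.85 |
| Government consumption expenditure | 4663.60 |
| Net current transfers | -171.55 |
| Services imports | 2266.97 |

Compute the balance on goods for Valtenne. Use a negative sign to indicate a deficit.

1181.90

Goods balance = 3771.85 - 2589.95 = 1181.90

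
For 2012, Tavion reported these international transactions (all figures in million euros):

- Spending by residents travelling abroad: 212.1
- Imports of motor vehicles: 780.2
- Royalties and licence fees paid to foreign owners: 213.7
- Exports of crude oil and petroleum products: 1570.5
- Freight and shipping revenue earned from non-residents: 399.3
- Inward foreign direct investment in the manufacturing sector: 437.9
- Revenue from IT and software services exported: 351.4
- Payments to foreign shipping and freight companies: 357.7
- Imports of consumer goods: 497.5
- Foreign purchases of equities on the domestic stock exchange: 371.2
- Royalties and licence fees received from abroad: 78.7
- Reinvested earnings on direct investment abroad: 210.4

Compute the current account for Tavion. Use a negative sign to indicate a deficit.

549.1

Goods: 1570.5 - 497.5 - 780.2 = 292.8
Services: -357.7 + 399.3 - 213.7 + 78.7 - 212.1 + 351.4 = 45.9
Primary income: 210.4
Current account = 292.8 + 45.9 + 210.4 = 549.1
(Excluded from the current account — financial account: inward foreign direct investment in the manufacturing sector 437.9, foreign purchases of equities on the domestic stock exchange 371.2.)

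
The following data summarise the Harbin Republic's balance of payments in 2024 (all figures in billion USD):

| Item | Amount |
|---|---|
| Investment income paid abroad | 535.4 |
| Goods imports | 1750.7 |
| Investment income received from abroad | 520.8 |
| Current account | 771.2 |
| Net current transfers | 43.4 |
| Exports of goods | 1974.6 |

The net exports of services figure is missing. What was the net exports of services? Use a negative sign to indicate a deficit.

518.5

Current account = goods balance + services balance + net primary income + net secondary income
Sum of the known components = 252.7
Net exports of services = CA - (known components) = 771.2 - 252.7 = 518.5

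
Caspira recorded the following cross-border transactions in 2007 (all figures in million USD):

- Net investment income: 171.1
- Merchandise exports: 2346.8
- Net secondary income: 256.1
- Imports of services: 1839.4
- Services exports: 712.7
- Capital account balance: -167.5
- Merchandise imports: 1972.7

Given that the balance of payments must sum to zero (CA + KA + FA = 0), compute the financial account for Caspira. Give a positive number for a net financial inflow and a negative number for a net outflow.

Goods balance = 2346.8 - 1972.7 = 374.1
Services balance = 712.7 - 1839.4 = -1126.7
Trade balance (goods + services) = 374.1 + (-1126.7) = -752.6
Net primary income = 171.1
Net secondary income = 256.1
Current account = -752.6 + 171.1 + 256.1 = -325.4
Financial account = -(-325.4 + (-167.5)) = 492.9

492.9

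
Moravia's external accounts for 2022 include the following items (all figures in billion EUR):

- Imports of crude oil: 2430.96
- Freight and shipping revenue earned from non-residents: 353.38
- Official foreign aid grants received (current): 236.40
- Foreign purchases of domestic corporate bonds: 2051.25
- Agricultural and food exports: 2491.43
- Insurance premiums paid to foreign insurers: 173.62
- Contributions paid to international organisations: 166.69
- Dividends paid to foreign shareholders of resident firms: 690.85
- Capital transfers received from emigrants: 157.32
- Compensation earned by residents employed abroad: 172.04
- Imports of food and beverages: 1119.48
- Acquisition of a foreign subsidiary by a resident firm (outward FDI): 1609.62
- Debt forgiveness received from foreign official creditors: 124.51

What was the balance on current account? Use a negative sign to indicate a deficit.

-1328.35

Goods: 2491.43 - 1119.48 - 2430.96 = -1059.01
Services: 353.38 - 173.62 = 179.76
Primary income: -690.85 + 172.04 = -518.81
Secondary income: 236.40 - 166.69 = 69.71
Current account = (-1059.01) + 179.76 + (-518.81) + 69.71 = -1328.35
(Excluded from the current account — financial account: foreign purchases of domestic corporate bonds 2051.25, acquisition of a foreign subsidiary by a resident firm (outward FDI) 1609.62; capital account: capital transfers received from emigrants 157.32, debt forgiveness received from foreign official creditors 124.51.)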